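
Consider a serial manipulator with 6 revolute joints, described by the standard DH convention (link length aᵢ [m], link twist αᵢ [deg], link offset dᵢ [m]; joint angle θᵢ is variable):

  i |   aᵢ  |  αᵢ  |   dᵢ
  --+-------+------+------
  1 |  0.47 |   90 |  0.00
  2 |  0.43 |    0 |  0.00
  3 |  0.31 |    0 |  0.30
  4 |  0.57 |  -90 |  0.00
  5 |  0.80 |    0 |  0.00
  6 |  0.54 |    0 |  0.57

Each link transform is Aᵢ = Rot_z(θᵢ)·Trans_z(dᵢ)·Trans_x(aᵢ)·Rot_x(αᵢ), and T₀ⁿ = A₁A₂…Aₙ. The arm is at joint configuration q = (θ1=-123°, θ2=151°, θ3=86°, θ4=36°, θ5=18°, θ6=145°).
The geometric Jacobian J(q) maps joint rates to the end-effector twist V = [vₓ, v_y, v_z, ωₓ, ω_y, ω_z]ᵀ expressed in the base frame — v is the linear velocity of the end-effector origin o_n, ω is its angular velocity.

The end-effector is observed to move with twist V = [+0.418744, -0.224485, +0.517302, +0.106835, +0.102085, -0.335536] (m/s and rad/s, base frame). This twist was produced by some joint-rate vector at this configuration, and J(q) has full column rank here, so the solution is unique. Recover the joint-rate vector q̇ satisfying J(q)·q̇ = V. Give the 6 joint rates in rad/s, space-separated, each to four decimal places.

-0.3280 -0.6820 -0.0150 0.6630 0.7560 -0.9000

o_n = [-0.2043, -0.5075, -0.8350]
J₁: ẑ×o_n = [0.5075, -0.2043, 0.0000], ω = ẑ
J2: z=[-0.8387, 0.5446, 0.0000] o=[-0.2560, -0.3942, 0.0000] → [-0.4548, -0.7003, 0.0669, -0.8387, 0.5446, 0.0000]
J3: z=[-0.8387, 0.5446, 0.0000] o=[-0.0511, -0.0788, 0.2085] → [-0.5683, -0.8751, 0.4430, -0.8387, 0.5446, 0.0000]
J4: z=[-0.8387, 0.5446, 0.0000] o=[-0.2108, 0.2262, -0.0515] → [-0.4267, -0.6571, 0.6118, -0.8387, 0.5446, 0.0000]
J5: z=[-0.5439, -0.8375, 0.0523] o=[-0.2270, 0.2012, -0.6207] → [0.2166, -0.1154, 0.4045, -0.5439, -0.8375, 0.0523]
J6: z=[-0.5439, -0.8375, 0.0523] o=[-0.0414, 0.0332, -1.3805] → [-0.4286, 0.2882, 0.1577, -0.5439, -0.8375, 0.0523]
q̇ = J⁺·V = [-0.3280, -0.6820, -0.0150, 0.6630, 0.7560, -0.9000]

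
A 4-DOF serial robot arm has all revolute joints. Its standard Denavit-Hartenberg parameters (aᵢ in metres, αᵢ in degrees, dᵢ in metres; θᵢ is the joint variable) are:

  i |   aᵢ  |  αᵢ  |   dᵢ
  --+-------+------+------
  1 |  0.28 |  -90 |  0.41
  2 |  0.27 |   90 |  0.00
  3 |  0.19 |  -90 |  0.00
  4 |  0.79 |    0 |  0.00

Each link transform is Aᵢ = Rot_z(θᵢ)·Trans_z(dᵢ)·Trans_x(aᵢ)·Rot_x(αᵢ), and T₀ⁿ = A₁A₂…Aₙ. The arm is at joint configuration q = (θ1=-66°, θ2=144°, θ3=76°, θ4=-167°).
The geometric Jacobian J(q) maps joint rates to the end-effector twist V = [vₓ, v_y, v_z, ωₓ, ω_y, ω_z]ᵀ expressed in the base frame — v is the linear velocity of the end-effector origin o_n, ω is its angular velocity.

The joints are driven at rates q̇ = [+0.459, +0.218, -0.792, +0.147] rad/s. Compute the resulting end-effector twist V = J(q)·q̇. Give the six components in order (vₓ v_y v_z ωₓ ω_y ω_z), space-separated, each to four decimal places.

o_n = [-0.4002, -0.4841, 0.1900]
J₁: ẑ×o_n = [0.4841, -0.4002, 0.0000], ω = ẑ
J2: z=[0.9135, 0.4067, 0.0000] o=[0.1139, -0.2558, 0.4100] → [-0.0895, 0.2010, 0.0005, 0.9135, 0.4067, 0.0000]
J3: z=[0.2391, -0.5370, -0.8090] o=[0.0250, -0.0562, 0.2513] → [-0.3132, 0.3587, -0.3306, 0.2391, -0.5370, -0.8090]
J4: z=[0.5403, -0.6187, 0.5703] o=[0.1783, 0.0527, 0.2243] → [0.3274, -0.3114, -0.6480, 0.5403, -0.6187, 0.5703]
V = J·q̇ = [0.4989, -0.4698, 0.1667, 0.0892, 0.4230, 1.1836]

0.4989 -0.4698 0.1667 0.0892 0.4230 1.1836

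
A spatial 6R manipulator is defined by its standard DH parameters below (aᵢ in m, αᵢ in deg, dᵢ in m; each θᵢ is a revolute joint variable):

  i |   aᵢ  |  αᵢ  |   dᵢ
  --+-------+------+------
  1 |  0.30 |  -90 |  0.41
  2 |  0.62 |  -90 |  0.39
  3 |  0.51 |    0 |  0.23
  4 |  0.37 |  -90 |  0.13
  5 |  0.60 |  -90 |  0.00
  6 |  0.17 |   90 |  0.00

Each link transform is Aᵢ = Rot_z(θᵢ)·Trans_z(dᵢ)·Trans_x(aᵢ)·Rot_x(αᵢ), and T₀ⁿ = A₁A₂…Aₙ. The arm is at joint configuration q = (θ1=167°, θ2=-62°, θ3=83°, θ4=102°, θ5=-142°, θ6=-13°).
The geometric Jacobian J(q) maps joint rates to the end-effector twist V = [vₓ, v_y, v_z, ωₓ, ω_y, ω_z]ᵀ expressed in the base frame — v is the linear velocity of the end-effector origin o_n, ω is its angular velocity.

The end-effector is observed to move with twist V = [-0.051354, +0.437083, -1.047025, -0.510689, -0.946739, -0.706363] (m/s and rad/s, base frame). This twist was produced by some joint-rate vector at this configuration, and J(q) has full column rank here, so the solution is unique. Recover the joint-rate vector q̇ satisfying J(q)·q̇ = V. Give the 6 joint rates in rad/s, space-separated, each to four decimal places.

-0.2090 0.0580 0.7130 -0.7270 0.9490 0.6330

o_n = [-1.4053, 0.4255, 0.8302]
J₁: ẑ×o_n = [-0.4255, -1.4053, 0.0000], ω = ẑ
J2: z=[-0.2250, -0.9744, 0.0000] o=[-0.2923, 0.0675, 0.4100] → [-0.4094, 0.0945, -1.1650, -0.2250, -0.9744, 0.0000]
J3: z=[-0.8603, 0.1986, -0.4695] o=[-0.6637, -0.2470, 0.9574] → [0.2905, 0.2387, -0.4313, -0.8603, 0.1986, -0.4695]
J4: z=[-0.8603, 0.1986, -0.4695] o=[-0.7761, 0.2984, 0.9043] → [0.0449, 0.2316, 0.0157, -0.8603, 0.1986, -0.4695]
J5: z=[-0.2640, -0.9615, 0.0770] o=[-0.7266, 0.2539, 0.5178] → [-0.3135, 0.0302, -0.6979, -0.2640, -0.9615, 0.0770]
J6: z=[-0.4095, 0.0395, -0.9115] o=[-1.2506, 0.4172, 0.7603] → [0.0103, 0.1697, 0.0027, -0.4095, 0.0395, -0.9115]
q̇ = J⁺·V = [-0.2090, 0.0580, 0.7130, -0.7270, 0.9490, 0.6330]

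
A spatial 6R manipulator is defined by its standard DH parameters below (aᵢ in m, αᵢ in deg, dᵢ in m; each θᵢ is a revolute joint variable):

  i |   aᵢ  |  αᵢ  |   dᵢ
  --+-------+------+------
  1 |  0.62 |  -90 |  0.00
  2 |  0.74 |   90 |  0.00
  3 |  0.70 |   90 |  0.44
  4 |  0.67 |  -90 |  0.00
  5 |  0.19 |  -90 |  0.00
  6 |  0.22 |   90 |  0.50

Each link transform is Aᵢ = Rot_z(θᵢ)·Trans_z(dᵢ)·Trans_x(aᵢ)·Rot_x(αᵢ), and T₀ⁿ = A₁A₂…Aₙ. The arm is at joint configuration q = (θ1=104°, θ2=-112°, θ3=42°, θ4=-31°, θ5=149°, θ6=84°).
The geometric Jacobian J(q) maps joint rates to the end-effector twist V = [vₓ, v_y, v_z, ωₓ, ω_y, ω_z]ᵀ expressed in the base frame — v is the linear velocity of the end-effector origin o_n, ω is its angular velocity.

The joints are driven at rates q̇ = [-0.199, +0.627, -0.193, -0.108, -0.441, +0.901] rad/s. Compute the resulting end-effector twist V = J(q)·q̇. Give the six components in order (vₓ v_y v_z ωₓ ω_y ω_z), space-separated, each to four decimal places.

o_n = [-0.2600, -0.1471, 1.3742]
J₁: ẑ×o_n = [0.1471, -0.2600, 0.0000], ω = ẑ
J2: z=[-0.9703, -0.2419, 0.0000] o=[-0.1500, 0.6016, 0.0000] → [-0.3324, 1.3334, 0.6998, -0.9703, -0.2419, 0.0000]
J3: z=[0.2243, -0.8996, -0.3746] o=[-0.0829, 0.3326, 0.6861] → [-0.7987, -0.0880, -0.2669, 0.2243, -0.8996, -0.3746]
J4: z=[0.7817, -0.0634, 0.6204] o=[-0.3916, -0.3656, 1.0036] → [-0.1591, -0.2081, 0.1792, 0.7817, -0.0634, 0.6204]
J5: z=[-0.1074, -0.9936, 0.0338] o=[-0.8032, -0.3033, 1.5286] → [0.1481, 0.0018, 0.5229, -0.1074, -0.9936, 0.0338]
J6: z=[0.9865, -0.1023, 0.1282] o=[-0.7796, -0.3122, 1.3403] → [-0.0247, 0.0332, 0.2161, 0.9865, -0.1023, 0.1282]
V = J·q̇ = [-0.1539, 0.9563, 0.4350, 0.2001, 0.3748, -0.0931]

-0.1539 0.9563 0.4350 0.2001 0.3748 -0.0931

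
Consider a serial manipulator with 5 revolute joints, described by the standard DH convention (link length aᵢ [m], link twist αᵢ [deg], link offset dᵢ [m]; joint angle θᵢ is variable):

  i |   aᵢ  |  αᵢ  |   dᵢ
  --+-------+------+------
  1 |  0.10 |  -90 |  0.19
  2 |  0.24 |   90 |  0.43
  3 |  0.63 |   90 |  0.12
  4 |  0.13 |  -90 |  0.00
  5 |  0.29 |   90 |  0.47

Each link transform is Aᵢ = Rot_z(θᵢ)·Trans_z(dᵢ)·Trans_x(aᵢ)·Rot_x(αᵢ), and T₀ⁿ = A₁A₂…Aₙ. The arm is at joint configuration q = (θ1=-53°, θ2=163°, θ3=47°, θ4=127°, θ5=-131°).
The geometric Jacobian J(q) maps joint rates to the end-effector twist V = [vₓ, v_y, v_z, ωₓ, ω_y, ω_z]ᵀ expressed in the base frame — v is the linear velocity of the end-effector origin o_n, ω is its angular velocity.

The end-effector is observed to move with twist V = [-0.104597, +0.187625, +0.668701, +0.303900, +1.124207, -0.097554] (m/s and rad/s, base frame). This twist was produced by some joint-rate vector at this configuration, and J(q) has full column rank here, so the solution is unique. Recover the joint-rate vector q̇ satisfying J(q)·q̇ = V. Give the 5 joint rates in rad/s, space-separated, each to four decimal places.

0.1570 0.6620 -0.4970 0.3790 -0.8830

o_n = [0.0727, 0.7235, 0.2168]
J₁: ẑ×o_n = [-0.7235, 0.0727, 0.0000], ω = ẑ
J2: z=[0.7986, 0.6018, 0.0000] o=[0.0602, -0.0799, 0.1900] → [0.0161, -0.0214, 0.6340, 0.7986, 0.6018, 0.0000]
J3: z=[0.1760, -0.2335, -0.9563] o=[0.2655, 0.3622, 0.1198] → [0.3228, 0.1672, 0.0186, 0.1760, -0.2335, -0.9563]
J4: z=[-0.9656, 0.1481, -0.2138] o=[0.4073, 0.9396, -0.1205] → [0.0037, 0.3972, 0.2583, -0.9656, 0.1481, -0.2138]
J5: z=[-0.2589, -0.6270, 0.7348] o=[0.4106, 0.8402, -0.2042] → [-0.1782, -0.1392, -0.1816, -0.2589, -0.6270, 0.7348]
q̇ = J⁺·V = [0.1570, 0.6620, -0.4970, 0.3790, -0.8830]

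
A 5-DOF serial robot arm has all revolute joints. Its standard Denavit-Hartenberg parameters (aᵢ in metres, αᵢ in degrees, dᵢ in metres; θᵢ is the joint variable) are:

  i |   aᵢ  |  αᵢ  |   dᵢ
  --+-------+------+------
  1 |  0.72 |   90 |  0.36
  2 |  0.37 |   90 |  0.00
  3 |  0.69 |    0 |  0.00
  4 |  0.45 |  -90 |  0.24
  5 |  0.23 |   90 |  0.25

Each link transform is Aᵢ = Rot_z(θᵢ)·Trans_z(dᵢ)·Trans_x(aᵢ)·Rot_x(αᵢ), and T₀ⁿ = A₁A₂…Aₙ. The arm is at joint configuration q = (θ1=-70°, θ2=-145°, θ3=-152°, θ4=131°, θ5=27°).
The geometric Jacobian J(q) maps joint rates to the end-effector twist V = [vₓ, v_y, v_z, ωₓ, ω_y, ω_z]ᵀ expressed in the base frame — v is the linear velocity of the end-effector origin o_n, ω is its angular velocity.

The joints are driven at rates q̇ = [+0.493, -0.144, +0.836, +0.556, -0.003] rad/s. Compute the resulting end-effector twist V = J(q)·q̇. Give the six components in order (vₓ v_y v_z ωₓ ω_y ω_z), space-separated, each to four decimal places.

-0.4550 0.2669 -0.0904 -0.1348 0.7996 1.6339

o_n = [0.3959, -0.1368, 0.2062]
J₁: ẑ×o_n = [0.1368, 0.3959, -0.0000], ω = ẑ
J2: z=[-0.9397, -0.3420, 0.0000] o=[0.2463, -0.6766, 0.3600] → [0.0526, -0.1445, -0.4560, -0.9397, -0.3420, 0.0000]
J3: z=[-0.1962, 0.5390, 0.8192] o=[0.1426, -0.3918, 0.1478] → [-0.1774, 0.2190, -0.1866, -0.1962, 0.5390, 0.8192]
J4: z=[-0.1962, 0.5390, 0.8192] o=[0.6177, -0.7499, 0.4972] → [-0.6591, -0.2388, -0.0008, -0.1962, 0.5390, 0.8192]
J5: z=[-0.9777, -0.0434, -0.2056] o=[0.6044, -0.2420, 0.4528] → [0.0324, -0.1983, -0.1120, -0.9777, -0.0434, -0.2056]
V = J·q̇ = [-0.4550, 0.2669, -0.0904, -0.1348, 0.7996, 1.6339]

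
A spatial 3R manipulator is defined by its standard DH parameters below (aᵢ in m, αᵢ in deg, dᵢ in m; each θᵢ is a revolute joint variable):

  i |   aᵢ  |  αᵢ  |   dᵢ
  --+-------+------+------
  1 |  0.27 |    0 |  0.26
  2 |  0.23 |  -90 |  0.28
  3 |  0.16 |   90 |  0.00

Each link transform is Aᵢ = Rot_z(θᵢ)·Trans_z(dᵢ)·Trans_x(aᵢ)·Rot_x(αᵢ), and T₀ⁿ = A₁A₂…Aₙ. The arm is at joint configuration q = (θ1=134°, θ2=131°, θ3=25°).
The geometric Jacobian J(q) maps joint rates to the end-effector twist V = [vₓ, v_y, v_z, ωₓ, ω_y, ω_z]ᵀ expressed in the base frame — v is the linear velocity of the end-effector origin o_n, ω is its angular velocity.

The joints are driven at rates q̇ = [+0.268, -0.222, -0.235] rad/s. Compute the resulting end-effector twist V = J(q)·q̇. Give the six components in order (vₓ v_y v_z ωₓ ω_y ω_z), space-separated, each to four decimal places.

o_n = [-0.2202, -0.1794, 0.4724]
J₁: ẑ×o_n = [0.1794, -0.2202, 0.0000], ω = ẑ
J2: z=[0.0000, 0.0000, 1.0000] o=[-0.1876, 0.1942, 0.2600] → [0.3736, -0.0327, 0.0000, 0.0000, 0.0000, 1.0000]
J3: z=[0.9962, -0.0872, 0.0000] o=[-0.2076, -0.0349, 0.5400] → [0.0059, 0.0674, -0.1450, 0.9962, -0.0872, 0.0000]
V = J·q̇ = [-0.0363, -0.0676, 0.0341, -0.2341, 0.0205, 0.0460]

-0.0363 -0.0676 0.0341 -0.2341 0.0205 0.0460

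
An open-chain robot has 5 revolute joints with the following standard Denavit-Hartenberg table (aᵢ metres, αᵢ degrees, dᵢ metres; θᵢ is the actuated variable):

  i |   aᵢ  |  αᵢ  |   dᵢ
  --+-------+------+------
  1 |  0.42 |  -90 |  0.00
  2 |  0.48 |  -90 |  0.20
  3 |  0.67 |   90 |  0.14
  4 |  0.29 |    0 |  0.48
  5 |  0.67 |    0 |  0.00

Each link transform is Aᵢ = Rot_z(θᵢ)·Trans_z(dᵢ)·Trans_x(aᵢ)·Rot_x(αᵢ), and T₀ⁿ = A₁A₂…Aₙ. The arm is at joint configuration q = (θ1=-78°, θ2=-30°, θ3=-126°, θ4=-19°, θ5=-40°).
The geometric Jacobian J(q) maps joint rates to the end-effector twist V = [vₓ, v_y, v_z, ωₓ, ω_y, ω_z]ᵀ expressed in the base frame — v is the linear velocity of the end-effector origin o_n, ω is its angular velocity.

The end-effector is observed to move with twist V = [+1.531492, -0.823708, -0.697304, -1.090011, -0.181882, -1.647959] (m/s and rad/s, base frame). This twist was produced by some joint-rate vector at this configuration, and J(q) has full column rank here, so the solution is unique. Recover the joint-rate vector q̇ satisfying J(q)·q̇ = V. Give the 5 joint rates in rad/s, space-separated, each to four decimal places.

o_n = [0.8523, 0.6118, 0.1248]
J₁: ẑ×o_n = [-0.6118, 0.8523, 0.0000], ω = ẑ
J2: z=[0.9781, 0.2079, 0.0000] o=[0.0873, -0.4108, 0.0000] → [0.0259, -0.1221, 0.8413, 0.9781, 0.2079, 0.0000]
J3: z=[0.1040, -0.4891, -0.8660] o=[0.3694, -0.7758, 0.2400] → [1.2581, -0.4063, 0.3805, 0.1040, -0.4891, -0.8660]
J4: z=[-0.7206, 0.5631, -0.4045] o=[0.8432, -0.3980, -0.0782] → [0.5228, 0.1426, -0.7328, -0.7206, 0.5631, -0.4045]
J5: z=[-0.7206, 0.5631, -0.4045] o=[0.6755, 0.1011, -0.2711] → [0.4296, 0.2138, -0.4676, -0.7206, 0.5631, -0.4045]
q̇ = J⁺·V = [-0.9120, -0.8060, 0.6130, 0.0580, 0.4490]

-0.9120 -0.8060 0.6130 0.0580 0.4490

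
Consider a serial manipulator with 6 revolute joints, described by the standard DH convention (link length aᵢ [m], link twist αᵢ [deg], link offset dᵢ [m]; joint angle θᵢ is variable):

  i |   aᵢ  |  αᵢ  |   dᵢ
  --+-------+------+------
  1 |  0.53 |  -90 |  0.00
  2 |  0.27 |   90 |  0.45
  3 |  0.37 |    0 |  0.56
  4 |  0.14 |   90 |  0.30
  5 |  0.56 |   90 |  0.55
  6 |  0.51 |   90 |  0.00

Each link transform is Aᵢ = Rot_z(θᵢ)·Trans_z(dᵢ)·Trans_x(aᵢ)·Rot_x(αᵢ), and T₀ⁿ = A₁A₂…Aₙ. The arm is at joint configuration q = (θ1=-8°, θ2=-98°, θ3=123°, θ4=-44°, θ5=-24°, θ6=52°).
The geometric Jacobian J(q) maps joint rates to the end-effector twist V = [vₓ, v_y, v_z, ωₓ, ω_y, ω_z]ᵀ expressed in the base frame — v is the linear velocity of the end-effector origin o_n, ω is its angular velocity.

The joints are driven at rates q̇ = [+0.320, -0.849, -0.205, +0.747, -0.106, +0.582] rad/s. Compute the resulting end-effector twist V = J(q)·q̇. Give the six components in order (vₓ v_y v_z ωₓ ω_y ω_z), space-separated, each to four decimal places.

-1.3376 0.5114 -0.7691 -0.1372 -1.0523 0.1708

o_n = [0.0759, 1.5039, 1.1002]
J₁: ẑ×o_n = [-1.5039, 0.0759, 0.0000], ω = ẑ
J2: z=[0.1392, 0.9903, 0.0000] o=[0.5248, -0.0738, 0.0000] → [1.0895, -0.1531, 0.6641, 0.1392, 0.9903, 0.0000]
J3: z=[-0.9806, 0.1378, -0.1392] o=[0.5503, 0.3771, 0.2674] → [0.2716, 0.8827, -1.0396, -0.9806, 0.1378, -0.1392]
J4: z=[-0.9806, 0.1378, -0.1392] o=[0.0721, 0.7577, -0.0101] → [0.2569, 1.0883, -0.7324, -0.9806, 0.1378, -0.1392]
J5: z=[-0.1618, -0.1699, 0.9721] o=[-0.2067, 0.9356, -0.0254] → [-0.7437, 0.4569, -0.0440, -0.1618, -0.1699, 0.9721]
J6: z=[0.8510, -0.5228, 0.0503] o=[-0.0159, 1.3099, 0.6376] → [-0.2516, -0.3891, 0.2131, 0.8510, -0.5228, 0.0503]
V = J·q̇ = [-1.3376, 0.5114, -0.7691, -0.1372, -1.0523, 0.1708]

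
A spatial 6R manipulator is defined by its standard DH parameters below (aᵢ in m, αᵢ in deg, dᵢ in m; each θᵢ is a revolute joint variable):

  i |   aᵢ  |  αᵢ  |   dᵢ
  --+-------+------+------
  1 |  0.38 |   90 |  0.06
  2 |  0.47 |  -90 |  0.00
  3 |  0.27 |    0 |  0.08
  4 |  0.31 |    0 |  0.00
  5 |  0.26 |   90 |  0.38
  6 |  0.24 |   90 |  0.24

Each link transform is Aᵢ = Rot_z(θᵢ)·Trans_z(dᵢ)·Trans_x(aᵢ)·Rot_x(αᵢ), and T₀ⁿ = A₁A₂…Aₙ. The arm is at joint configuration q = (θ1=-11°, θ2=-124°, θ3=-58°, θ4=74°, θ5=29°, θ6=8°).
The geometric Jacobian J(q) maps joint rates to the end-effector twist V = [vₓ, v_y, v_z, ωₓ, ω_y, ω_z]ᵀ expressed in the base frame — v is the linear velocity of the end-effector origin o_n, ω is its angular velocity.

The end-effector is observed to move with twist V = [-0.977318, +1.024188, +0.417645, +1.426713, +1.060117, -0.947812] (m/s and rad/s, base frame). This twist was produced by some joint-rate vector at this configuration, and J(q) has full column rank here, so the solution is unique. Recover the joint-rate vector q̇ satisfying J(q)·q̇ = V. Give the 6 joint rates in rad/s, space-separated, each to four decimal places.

o_n = [-0.0045, 0.0403, -1.4036]
J₁: ẑ×o_n = [-0.0403, -0.0045, 0.0000], ω = ẑ
J2: z=[-0.1908, -0.9816, 0.0000] o=[0.3730, -0.0725, 0.0600] → [1.4368, -0.2793, -0.3921, -0.1908, -0.9816, 0.0000]
J3: z=[0.8138, -0.1582, -0.5592] o=[0.1150, -0.0224, -0.3296] → [0.2049, 0.9409, 0.0321, 0.8138, -0.1582, -0.5592]
J4: z=[0.8138, -0.1582, -0.5592] o=[0.0579, -0.2445, -0.4930] → [0.3033, 0.7760, 0.2219, 0.8138, -0.1582, -0.5592]
J5: z=[0.8138, -0.1582, -0.5592] o=[-0.0894, -0.1288, -0.7400] → [0.1995, 0.4926, 0.1510, 0.8138, -0.1582, -0.5592]
J6: z=[-0.5231, -0.6187, -0.5862] o=[0.1540, 0.0111, -1.1050] → [0.2019, -0.0633, -0.1133, -0.5231, -0.6187, -0.5862]
q̇ = J⁺·V = [-0.8680, -0.7090, 0.7710, -0.3130, 0.5800, -0.8540]

-0.8680 -0.7090 0.7710 -0.3130 0.5800 -0.8540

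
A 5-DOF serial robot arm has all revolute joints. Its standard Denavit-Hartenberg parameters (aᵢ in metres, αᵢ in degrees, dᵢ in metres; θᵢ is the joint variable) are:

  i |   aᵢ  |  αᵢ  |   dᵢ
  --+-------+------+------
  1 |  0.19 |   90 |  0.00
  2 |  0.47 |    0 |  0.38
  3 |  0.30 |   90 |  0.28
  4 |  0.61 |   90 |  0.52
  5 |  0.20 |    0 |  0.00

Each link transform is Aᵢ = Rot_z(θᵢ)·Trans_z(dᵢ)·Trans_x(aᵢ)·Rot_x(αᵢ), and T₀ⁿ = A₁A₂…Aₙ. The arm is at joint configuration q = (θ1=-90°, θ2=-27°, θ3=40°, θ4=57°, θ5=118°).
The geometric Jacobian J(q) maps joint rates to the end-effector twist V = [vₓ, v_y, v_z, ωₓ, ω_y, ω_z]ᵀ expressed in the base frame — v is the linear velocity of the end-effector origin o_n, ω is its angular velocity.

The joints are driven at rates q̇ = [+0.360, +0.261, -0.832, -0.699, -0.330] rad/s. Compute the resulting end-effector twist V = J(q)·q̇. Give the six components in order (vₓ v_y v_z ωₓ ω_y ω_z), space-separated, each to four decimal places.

o_n = [-1.0928, -1.3317, -0.7614]
J₁: ẑ×o_n = [1.3317, -1.0928, 0.0000], ω = ẑ
J2: z=[-1.0000, -0.0000, 0.0000] o=[0.0000, -0.1900, 0.0000] → [0.0000, -0.7614, 1.1417, -1.0000, -0.0000, 0.0000]
J3: z=[-1.0000, -0.0000, 0.0000] o=[-0.3800, -0.6088, -0.2134] → [0.0000, -0.5480, 0.7229, -1.0000, -0.0000, 0.0000]
J4: z=[-0.0000, -0.2250, -0.9744] o=[-0.6600, -0.9011, -0.1459] → [-0.2811, 0.4217, -0.0974, -0.0000, -0.2250, -0.9744]
J5: z=[0.5446, -0.8172, 0.1887] o=[-1.1716, -1.3418, -0.5778] → [0.1481, 0.1148, 0.0699, 0.5446, -0.8172, 0.1887]
V = J·q̇ = [0.6270, -0.4689, -0.2585, 0.3913, 0.4269, 0.9788]

0.6270 -0.4689 -0.2585 0.3913 0.4269 0.9788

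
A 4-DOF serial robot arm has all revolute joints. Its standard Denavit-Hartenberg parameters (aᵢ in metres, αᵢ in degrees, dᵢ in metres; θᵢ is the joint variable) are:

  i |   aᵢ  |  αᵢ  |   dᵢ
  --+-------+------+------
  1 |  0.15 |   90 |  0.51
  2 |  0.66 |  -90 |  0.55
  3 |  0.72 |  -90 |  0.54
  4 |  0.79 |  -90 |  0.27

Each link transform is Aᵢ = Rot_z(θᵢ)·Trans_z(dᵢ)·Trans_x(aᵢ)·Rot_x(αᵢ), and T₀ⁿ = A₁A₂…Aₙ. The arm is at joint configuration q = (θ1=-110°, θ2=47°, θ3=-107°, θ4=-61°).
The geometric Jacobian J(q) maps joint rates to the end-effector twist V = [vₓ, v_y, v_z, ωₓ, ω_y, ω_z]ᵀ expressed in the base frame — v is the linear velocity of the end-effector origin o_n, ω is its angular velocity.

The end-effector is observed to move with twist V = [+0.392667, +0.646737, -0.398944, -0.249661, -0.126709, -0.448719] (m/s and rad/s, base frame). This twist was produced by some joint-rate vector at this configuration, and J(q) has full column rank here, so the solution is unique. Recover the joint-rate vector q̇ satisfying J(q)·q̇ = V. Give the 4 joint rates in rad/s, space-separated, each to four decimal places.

o_n = [-1.4646, 0.8991, 1.7852]
J₁: ẑ×o_n = [-0.8991, -1.4646, 0.0000], ω = ẑ
J2: z=[-0.9397, 0.3420, 0.0000] o=[-0.0513, -0.1410, 0.5100] → [0.4361, 1.1983, -0.4940, -0.9397, 0.3420, 0.0000]
J3: z=[0.2501, 0.6872, 0.6820] o=[-0.7221, -0.3758, 0.9927] → [-0.3249, -0.7046, 0.8292, 0.2501, 0.6872, 0.6820]
J4: z=[-0.4978, -0.5129, 0.6994] o=[-1.1849, 0.3657, 1.2070] → [-0.6696, 0.0922, -0.4089, -0.4978, -0.5129, 0.6994]
q̇ = J⁺·V = [-0.0580, 0.2360, -0.4160, -0.1530]

-0.0580 0.2360 -0.4160 -0.1530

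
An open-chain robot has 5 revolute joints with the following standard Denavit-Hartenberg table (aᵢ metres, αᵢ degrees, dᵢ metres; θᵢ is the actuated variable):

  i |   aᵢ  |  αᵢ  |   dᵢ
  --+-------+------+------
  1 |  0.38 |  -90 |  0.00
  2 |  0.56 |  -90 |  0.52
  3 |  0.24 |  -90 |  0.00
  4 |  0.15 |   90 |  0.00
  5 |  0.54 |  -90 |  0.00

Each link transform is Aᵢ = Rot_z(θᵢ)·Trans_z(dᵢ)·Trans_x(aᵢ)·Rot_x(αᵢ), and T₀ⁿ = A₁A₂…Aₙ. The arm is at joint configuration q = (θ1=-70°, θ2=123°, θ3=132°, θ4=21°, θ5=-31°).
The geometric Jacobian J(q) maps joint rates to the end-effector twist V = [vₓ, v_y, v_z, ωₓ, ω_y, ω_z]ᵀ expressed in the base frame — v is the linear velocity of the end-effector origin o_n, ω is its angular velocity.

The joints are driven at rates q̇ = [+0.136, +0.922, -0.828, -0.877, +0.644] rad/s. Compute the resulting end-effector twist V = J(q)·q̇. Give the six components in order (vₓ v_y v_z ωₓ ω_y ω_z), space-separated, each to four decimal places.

o_n = [-0.1020, -0.5081, -0.3068]
J₁: ẑ×o_n = [0.5081, -0.1020, 0.0000], ω = ẑ
J2: z=[0.9397, 0.3420, 0.0000] o=[0.1300, -0.3571, 0.0000] → [-0.1049, 0.2883, -0.0626, 0.9397, 0.3420, 0.0000]
J3: z=[-0.2868, 0.7881, 0.5446] o=[0.5143, 0.1074, -0.4697] → [0.4635, -0.2890, 0.6623, -0.2868, 0.7881, 0.5446]
J4: z=[0.7672, -0.1515, 0.6233] o=[0.3766, -0.0358, -0.3350] → [0.2901, -0.3199, -0.4349, 0.7672, -0.1515, 0.6233]
J5: z=[-0.4734, 0.5219, 0.7096] o=[0.3117, -0.1617, -0.2857] → [0.2348, -0.3036, 0.3799, -0.4734, 0.5219, 0.7096]
V = J·q̇ = [-0.5147, 0.5763, 0.0200, 0.1262, 0.1318, -0.4046]

-0.5147 0.5763 0.0200 0.1262 0.1318 -0.4046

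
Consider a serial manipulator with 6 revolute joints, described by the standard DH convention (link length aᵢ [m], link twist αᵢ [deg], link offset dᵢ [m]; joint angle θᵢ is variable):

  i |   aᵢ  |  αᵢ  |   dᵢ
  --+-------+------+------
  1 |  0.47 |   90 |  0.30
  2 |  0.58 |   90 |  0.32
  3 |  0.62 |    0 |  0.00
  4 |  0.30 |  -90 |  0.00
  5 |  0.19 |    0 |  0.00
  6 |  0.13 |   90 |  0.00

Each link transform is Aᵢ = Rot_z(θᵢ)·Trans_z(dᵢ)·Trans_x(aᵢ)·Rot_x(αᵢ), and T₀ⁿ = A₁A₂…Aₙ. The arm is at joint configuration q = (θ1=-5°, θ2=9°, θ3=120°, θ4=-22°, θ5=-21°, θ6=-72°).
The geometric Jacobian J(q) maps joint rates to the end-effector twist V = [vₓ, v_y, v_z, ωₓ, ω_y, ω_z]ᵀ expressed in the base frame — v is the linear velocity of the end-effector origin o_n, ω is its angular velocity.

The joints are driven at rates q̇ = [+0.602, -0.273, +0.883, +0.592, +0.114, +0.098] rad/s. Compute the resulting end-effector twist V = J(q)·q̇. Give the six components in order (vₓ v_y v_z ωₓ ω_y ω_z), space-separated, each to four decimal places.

o_n = [0.5850, -1.3792, 0.1365]
J₁: ẑ×o_n = [1.3792, 0.5850, -0.0000], ω = ẑ
J2: z=[-0.0872, -0.9962, 0.0000] o=[0.4682, -0.0410, 0.3000] → [0.1629, -0.0142, 0.2330, -0.0872, -0.9962, 0.0000]
J3: z=[0.1558, -0.0136, -0.9877] o=[1.0110, -0.4097, 0.3907] → [-0.9541, 0.4604, -0.1569, 0.1558, -0.0136, -0.9877]
J4: z=[0.1558, -0.0136, -0.9877] o=[0.6592, -0.9179, 0.3422] → [-0.4528, 0.1054, -0.0729, 0.1558, -0.0136, -0.9877]
J5: z=[-0.9622, 0.2239, -0.1549] o=[0.5922, -1.2102, 0.3357] → [-0.0708, -0.1905, 0.1642, -0.9622, 0.2239, -0.1549]
J6: z=[-0.9622, 0.2239, -0.1549] o=[0.5632, -1.3840, 0.2646] → [-0.0279, -0.1266, -0.0095, -0.9622, 0.2239, -0.1549]
V = J·q̇ = [-0.3355, 0.7908, -0.2275, 0.0497, 0.2993, -0.8877]

-0.3355 0.7908 -0.2275 0.0497 0.2993 -0.8877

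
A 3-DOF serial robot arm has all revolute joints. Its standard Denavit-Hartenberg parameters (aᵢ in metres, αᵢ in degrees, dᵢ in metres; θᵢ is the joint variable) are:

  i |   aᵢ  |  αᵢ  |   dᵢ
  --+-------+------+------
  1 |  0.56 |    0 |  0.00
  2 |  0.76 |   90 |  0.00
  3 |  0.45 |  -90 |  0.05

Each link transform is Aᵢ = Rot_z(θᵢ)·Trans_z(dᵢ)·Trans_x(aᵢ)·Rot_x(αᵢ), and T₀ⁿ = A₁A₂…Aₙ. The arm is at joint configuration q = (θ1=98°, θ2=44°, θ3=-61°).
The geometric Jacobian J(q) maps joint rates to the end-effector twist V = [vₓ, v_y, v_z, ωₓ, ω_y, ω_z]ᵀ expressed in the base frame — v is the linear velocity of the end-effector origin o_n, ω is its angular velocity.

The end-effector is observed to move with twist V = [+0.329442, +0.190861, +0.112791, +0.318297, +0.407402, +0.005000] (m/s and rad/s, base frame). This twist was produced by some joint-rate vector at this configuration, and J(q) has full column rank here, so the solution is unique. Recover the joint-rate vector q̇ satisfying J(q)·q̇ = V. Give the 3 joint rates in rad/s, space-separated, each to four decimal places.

-0.8890 0.8940 0.5170

o_n = [-0.8180, 1.1962, -0.3936]
J₁: ẑ×o_n = [-1.1962, -0.8180, 0.0000], ω = ẑ
J2: z=[0.0000, 0.0000, 1.0000] o=[-0.0779, 0.5546, 0.0000] → [-0.6416, -0.7400, 0.0000, 0.0000, 0.0000, 1.0000]
J3: z=[0.6157, 0.7880, 0.0000] o=[-0.6768, 1.0225, 0.0000] → [-0.3101, 0.2423, 0.2182, 0.6157, 0.7880, 0.0000]
q̇ = J⁺·V = [-0.8890, 0.8940, 0.5170]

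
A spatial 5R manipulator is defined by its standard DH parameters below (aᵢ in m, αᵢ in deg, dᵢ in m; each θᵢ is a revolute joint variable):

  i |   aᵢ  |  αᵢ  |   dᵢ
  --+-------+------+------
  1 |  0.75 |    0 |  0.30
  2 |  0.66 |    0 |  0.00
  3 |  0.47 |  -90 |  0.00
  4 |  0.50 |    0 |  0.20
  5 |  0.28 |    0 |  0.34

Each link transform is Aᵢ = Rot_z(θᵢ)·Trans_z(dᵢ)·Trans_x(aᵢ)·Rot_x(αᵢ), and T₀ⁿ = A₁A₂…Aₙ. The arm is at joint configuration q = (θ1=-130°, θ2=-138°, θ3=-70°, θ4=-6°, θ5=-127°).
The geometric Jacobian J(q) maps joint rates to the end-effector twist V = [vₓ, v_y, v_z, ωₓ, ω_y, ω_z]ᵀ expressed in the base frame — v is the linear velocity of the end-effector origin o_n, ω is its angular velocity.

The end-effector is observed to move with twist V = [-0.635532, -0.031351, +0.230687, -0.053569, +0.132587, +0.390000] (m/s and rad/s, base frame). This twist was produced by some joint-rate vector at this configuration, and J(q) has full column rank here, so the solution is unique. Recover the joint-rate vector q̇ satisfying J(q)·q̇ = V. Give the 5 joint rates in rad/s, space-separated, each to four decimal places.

o_n = [0.0124, 0.8766, 0.5570]
J₁: ẑ×o_n = [-0.8766, 0.0124, 0.0000], ω = ẑ
J2: z=[0.0000, 0.0000, 1.0000] o=[-0.4821, -0.5745, 0.3000] → [-1.4511, 0.4945, 0.0000, 0.0000, 0.0000, 1.0000]
J3: z=[0.0000, 0.0000, 1.0000] o=[-0.5051, 0.0851, 0.3000] → [-0.7915, 0.5175, 0.0000, 0.0000, 0.0000, 1.0000]
J4: z=[-0.3746, 0.9272, 0.0000] o=[-0.0693, 0.2611, 0.3000] → [0.2383, 0.0963, -0.3063, -0.3746, 0.9272, 0.0000]
J5: z=[-0.3746, 0.9272, 0.0000] o=[0.3168, 0.6328, 0.3523] → [0.1899, 0.0767, 0.1910, -0.3746, 0.9272, 0.0000]
q̇ = J⁺·V = [0.4470, 0.4490, -0.5060, -0.4090, 0.5520]

0.4470 0.4490 -0.5060 -0.4090 0.5520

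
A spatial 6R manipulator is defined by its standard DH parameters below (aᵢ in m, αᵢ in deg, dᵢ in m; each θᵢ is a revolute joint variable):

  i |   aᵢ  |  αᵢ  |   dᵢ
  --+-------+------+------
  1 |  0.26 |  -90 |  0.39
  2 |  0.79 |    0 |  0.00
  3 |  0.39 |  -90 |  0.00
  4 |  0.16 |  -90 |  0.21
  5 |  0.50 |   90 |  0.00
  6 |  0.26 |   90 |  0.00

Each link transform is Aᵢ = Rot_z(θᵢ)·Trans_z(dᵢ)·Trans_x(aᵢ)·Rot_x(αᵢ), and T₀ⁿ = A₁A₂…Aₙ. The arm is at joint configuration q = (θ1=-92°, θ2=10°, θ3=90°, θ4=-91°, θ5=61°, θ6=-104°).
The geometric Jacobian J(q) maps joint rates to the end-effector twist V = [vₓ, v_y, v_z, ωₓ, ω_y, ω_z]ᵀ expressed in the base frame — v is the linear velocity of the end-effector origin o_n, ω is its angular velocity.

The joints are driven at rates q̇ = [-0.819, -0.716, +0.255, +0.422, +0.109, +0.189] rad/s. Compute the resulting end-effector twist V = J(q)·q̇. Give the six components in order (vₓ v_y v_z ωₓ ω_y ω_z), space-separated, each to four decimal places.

-0.8973 -0.4804 0.4722 -0.2753 0.5342 -0.8343

o_n = [0.3259, -1.1970, 0.0936]
J₁: ẑ×o_n = [1.1970, 0.3259, -0.0000], ω = ẑ
J2: z=[0.9994, -0.0349, 0.0000] o=[-0.0091, -0.2598, 0.3900] → [0.0103, 0.2962, -0.9249, 0.9994, -0.0349, 0.0000]
J3: z=[0.9994, -0.0349, 0.0000] o=[-0.0362, -1.0374, 0.2528] → [0.0056, 0.1591, -0.1469, 0.9994, -0.0349, 0.0000]
J4: z=[0.0344, 0.9842, 0.1736] o=[-0.0339, -0.9697, -0.1313] → [0.2608, 0.0547, -0.3619, 0.0344, 0.9842, 0.1736]
J5: z=[0.0235, 0.1729, -0.9847] o=[0.1332, -0.7691, -0.0920] → [-0.3892, -0.1941, -0.0434, 0.0235, 0.1729, -0.9847]
J6: z=[0.8905, 0.4440, 0.0992] o=[0.3604, -1.2087, -0.1638] → [0.1131, -0.2327, 0.0257, 0.8905, 0.4440, 0.0992]
V = J·q̇ = [-0.8973, -0.4804, 0.4722, -0.2753, 0.5342, -0.8343]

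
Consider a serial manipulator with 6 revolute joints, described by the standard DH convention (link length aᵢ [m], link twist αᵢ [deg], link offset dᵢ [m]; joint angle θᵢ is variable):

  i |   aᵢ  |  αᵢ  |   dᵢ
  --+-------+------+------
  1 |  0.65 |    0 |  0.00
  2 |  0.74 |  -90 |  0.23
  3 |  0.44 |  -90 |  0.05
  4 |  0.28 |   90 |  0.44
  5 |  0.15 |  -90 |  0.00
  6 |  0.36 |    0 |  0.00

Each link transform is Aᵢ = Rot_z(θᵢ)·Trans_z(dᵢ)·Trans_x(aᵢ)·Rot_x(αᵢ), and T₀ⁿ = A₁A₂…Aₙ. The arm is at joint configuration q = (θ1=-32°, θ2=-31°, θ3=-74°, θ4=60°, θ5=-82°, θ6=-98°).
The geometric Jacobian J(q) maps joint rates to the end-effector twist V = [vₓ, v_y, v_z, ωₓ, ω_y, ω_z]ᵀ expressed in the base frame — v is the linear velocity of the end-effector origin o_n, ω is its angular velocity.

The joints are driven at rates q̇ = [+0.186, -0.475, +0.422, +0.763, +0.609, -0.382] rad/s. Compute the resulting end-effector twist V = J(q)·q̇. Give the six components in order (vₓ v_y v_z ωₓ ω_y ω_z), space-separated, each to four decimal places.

-0.4254 -0.6395 -0.3341 1.2913 -0.2125 -0.1595

o_n = [1.1247, -1.5278, 0.9970]
J₁: ẑ×o_n = [1.5278, 1.1247, -0.0000], ω = ẑ
J2: z=[0.0000, 0.0000, 1.0000] o=[0.5512, -0.3444, 0.0000] → [1.1834, 0.5735, -0.0000, 0.0000, 0.0000, 1.0000]
J3: z=[0.8910, 0.4540, 0.0000] o=[0.8872, -1.0038, 0.2300] → [0.3482, -0.6834, -0.5747, 0.8910, 0.4540, 0.0000]
J4: z=[0.4364, -0.8565, -0.2756] o=[0.9868, -1.0892, 0.6530] → [-0.4156, -0.1881, -0.0733, 0.4364, -0.8565, -0.2756]
J5: z=[0.5539, 0.0143, 0.8325] o=[0.9803, -1.6105, 0.6663] → [-0.0641, -0.0629, 0.0437, 0.5539, 0.0143, 0.8325]
J6: z=[-0.6414, -0.6301, 0.4376] o=[0.9006, -1.4940, 0.7172] → [-0.1615, 0.2775, 0.1629, -0.6414, -0.6301, 0.4376]
V = J·q̇ = [-0.4254, -0.6395, -0.3341, 1.2913, -0.2125, -0.1595]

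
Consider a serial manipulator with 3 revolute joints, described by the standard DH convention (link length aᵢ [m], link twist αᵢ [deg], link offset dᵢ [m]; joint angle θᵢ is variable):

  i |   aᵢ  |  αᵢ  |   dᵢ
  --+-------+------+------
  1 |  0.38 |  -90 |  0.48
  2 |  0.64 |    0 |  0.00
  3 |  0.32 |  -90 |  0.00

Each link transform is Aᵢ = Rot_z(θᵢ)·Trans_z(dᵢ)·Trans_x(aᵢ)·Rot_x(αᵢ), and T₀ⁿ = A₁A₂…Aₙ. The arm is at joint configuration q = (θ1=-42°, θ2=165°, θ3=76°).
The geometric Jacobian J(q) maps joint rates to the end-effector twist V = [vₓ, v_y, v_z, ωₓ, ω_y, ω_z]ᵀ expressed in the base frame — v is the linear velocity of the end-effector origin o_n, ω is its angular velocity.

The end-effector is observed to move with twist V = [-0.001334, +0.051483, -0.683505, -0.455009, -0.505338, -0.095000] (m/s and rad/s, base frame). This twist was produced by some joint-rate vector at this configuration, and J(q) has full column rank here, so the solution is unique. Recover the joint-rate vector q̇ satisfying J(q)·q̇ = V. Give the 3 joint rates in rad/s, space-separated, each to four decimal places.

-0.0950 -0.9350 0.2550

o_n = [-0.2923, 0.2632, 0.5942]
J₁: ẑ×o_n = [-0.2632, -0.2923, 0.0000], ω = ẑ
J2: z=[0.6691, 0.7431, 0.0000] o=[0.2824, -0.2543, 0.4800] → [0.0849, -0.0764, 0.7733, 0.6691, 0.7431, 0.0000]
J3: z=[0.6691, 0.7431, 0.0000] o=[-0.1770, 0.1594, 0.3144] → [0.2080, -0.1873, 0.1551, 0.6691, 0.7431, 0.0000]
q̇ = J⁺·V = [-0.0950, -0.9350, 0.2550]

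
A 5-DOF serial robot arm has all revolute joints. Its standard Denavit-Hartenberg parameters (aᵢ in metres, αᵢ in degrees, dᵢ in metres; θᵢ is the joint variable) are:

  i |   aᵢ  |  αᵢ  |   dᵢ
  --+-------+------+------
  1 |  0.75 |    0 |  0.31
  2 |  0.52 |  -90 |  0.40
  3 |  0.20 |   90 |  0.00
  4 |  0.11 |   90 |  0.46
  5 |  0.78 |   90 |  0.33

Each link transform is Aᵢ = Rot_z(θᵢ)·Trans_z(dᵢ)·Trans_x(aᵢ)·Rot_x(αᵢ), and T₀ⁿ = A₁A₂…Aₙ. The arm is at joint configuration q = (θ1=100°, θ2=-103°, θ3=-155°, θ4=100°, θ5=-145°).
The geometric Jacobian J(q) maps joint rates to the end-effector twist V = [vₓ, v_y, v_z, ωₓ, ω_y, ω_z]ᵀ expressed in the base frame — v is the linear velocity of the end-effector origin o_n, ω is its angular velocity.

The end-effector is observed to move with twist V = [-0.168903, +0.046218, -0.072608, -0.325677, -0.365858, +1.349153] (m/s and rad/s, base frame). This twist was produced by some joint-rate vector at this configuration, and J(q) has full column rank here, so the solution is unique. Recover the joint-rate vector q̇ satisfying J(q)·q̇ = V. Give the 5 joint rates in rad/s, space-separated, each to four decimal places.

o_n = [-0.1988, 0.2780, 0.9593]
J₁: ẑ×o_n = [-0.2780, -0.1988, 0.0000], ω = ẑ
J2: z=[0.0000, 0.0000, 1.0000] o=[-0.1302, 0.7386, 0.3100] → [0.4606, -0.0686, 0.0000, 0.0000, 0.0000, 1.0000]
J3: z=[0.0523, 0.9986, 0.0000] o=[0.3891, 0.7114, 0.7100] → [0.2489, -0.0130, 0.5644, 0.0523, 0.9986, 0.0000]
J4: z=[-0.4220, 0.0221, -0.9063] o=[0.2080, 0.7209, 0.7945] → [-0.3978, 0.4383, 0.1959, -0.4220, 0.0221, -0.9063]
J5: z=[-0.8822, 0.2201, 0.4162] o=[0.0369, 0.8383, 0.3695] → [0.3630, 0.4222, 0.5462, -0.8822, 0.2201, 0.4162]
q̇ = J⁺·V = [0.9650, 0.9520, -0.3890, 0.6440, 0.0380]

0.9650 0.9520 -0.3890 0.6440 0.0380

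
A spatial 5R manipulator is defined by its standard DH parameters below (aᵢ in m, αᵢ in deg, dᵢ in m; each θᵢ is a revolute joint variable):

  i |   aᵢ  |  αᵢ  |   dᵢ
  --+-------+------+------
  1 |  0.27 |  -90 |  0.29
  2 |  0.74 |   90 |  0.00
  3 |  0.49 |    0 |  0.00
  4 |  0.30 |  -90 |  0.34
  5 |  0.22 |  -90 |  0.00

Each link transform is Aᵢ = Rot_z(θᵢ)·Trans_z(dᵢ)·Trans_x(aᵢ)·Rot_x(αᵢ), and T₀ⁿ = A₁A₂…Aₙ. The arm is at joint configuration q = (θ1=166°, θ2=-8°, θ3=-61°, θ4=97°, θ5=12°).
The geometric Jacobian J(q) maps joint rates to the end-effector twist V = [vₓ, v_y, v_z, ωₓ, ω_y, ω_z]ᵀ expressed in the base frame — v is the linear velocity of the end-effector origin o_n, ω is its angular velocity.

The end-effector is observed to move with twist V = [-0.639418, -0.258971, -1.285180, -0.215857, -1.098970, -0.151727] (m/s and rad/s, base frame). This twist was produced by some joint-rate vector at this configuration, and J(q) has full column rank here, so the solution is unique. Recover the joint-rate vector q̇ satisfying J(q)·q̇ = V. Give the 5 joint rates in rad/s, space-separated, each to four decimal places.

o_n = [-1.5316, 0.5115, 0.7755]
J₁: ẑ×o_n = [-0.5115, -1.5316, 0.0000], ω = ẑ
J2: z=[-0.2419, -0.9703, 0.0000] o=[-0.2620, 0.0653, 0.2900] → [-0.4710, 0.1174, -1.3398, -0.2419, -0.9703, 0.0000]
J3: z=[0.1350, -0.0337, 0.9903] o=[-0.9730, 0.2426, 0.3930] → [-0.2791, -0.6048, 0.0175, 0.1350, -0.0337, 0.9903]
J4: z=[0.1350, -0.0337, 0.9903] o=[-1.0976, 0.7153, 0.4260] → [0.1901, -0.4770, -0.0421, 0.1350, -0.0337, 0.9903]
J5: z=[0.3691, -0.9258, -0.0818] o=[-1.3275, 0.5909, 0.7965] → [0.0130, 0.0245, -0.2182, 0.3691, -0.9258, -0.0818]
q̇ = J⁺·V = [0.4520, 0.9260, -0.2920, -0.2980, 0.2380]

0.4520 0.9260 -0.2920 -0.2980 0.2380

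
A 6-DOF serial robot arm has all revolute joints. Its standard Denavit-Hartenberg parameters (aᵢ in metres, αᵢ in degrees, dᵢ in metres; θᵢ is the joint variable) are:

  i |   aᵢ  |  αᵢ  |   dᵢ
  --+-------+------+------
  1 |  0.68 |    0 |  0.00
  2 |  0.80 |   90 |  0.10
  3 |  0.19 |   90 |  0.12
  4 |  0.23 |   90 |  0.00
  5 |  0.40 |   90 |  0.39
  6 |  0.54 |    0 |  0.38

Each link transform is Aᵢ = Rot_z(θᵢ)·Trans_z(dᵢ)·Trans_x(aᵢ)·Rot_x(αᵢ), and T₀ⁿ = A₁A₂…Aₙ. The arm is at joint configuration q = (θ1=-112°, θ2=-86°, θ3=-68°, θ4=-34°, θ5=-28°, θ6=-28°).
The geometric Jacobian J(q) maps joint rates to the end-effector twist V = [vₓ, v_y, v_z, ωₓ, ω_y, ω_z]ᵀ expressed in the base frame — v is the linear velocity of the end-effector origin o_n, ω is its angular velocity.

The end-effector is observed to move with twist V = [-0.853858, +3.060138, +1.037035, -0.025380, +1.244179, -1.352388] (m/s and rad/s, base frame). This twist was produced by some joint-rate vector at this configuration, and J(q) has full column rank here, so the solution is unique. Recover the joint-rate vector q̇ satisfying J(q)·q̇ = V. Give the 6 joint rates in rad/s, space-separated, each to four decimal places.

o_n = [-2.0994, -0.5094, -0.3603]
J₁: ẑ×o_n = [0.5094, -2.0994, 0.0000], ω = ẑ
J2: z=[0.0000, 0.0000, 1.0000] o=[-0.2547, -0.6305, 0.0000] → [-0.1210, -1.8447, 0.0000, 0.0000, 0.0000, 1.0000]
J3: z=[0.3090, 0.9511, 0.0000] o=[-1.0156, -0.3833, 0.1000] → [-0.4377, 0.1422, 0.9918, 0.3090, 0.9511, 0.0000]
J4: z=[0.8818, -0.2865, -0.3746] o=[-1.0462, -0.2472, -0.0762] → [-0.0169, 0.6450, -0.5330, 0.8818, -0.2865, -0.3746]
J5: z=[-0.0570, -0.8532, 0.5185] o=[-1.1539, -0.3474, -0.2530] → [0.1756, -0.4963, -0.7975, -0.0570, -0.8532, 0.5185]
J6: z=[-0.5588, 0.4576, 0.6916] o=[-1.5070, -0.7803, -0.2519] → [-0.2369, -0.4703, 0.1197, -0.5588, 0.4576, 0.6916]
q̇ = J⁺·V = [-0.8420, -0.6530, 0.6660, 0.0710, -0.4340, 0.5700]

-0.8420 -0.6530 0.6660 0.0710 -0.4340 0.5700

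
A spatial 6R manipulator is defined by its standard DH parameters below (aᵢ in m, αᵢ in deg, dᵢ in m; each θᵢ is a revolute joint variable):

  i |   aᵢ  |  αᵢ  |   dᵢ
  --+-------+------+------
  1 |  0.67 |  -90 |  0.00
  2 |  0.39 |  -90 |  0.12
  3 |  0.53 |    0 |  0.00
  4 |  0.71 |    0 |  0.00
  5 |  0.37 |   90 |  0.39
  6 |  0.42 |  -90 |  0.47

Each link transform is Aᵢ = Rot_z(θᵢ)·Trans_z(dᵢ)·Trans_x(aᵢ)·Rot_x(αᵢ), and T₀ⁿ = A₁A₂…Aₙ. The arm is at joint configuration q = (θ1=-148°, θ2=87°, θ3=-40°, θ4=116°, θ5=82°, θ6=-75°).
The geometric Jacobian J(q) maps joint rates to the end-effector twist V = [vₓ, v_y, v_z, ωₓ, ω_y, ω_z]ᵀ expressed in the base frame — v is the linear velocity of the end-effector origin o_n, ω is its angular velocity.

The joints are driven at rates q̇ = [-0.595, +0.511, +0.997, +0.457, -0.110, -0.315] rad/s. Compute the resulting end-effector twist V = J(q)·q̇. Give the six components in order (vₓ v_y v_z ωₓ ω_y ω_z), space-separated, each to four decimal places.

0.4014 1.0486 1.3434 1.5690 0.0335 -0.5475

o_n = [-1.0594, 0.3324, -0.6982]
J₁: ẑ×o_n = [-0.3324, -1.0594, 0.0000], ω = ẑ
J2: z=[0.5299, -0.8480, 0.0000] o=[-0.5682, -0.3550, 0.0000] → [0.5921, 0.3700, -0.0523, 0.5299, -0.8480, 0.0000]
J3: z=[0.8469, 0.5292, -0.0523] o=[-0.5219, -0.4676, -0.3895] → [-0.1215, 0.2896, 0.9620, 0.8469, 0.5292, -0.0523]
J4: z=[0.8469, 0.5292, -0.0523] o=[-0.3594, -0.7678, -0.7949] → [0.1088, -0.0453, 1.3022, 0.8469, 0.5292, -0.0523]
J5: z=[0.8469, 0.5292, -0.0523] o=[-0.7321, -0.1883, -0.9664] → [0.1692, -0.2100, 0.6143, 0.8469, 0.5292, -0.0523]
J6: z=[-0.5080, 0.7759, -0.3741] o=[-0.4600, 0.1451, -0.6443] → [0.0282, 0.1968, 0.3699, -0.5080, 0.7759, -0.3741]
V = J·q̇ = [0.4014, 1.0486, 1.3434, 1.5690, 0.0335, -0.5475]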